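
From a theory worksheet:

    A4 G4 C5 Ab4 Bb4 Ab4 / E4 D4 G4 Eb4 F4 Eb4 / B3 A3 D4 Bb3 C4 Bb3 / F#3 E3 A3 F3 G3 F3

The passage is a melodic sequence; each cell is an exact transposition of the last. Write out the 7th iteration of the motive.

D#2 C#2 F#2 D2 E2 D2

The 6-note cells begin on A4, E4, B3, F#3 — each down a 4th from the last.
Carrying on: C#3 → G#2 → D#2.
So cell 7 is D#2 C#2 F#2 D2 E2 D2.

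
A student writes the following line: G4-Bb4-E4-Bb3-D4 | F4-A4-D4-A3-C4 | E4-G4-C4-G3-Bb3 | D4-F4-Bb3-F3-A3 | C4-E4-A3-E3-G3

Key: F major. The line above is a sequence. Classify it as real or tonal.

Every note is diatonic to F major.
Cell 1 has +3 semitones from note 1 to 2, but cell 2 has +4 — the interval quality changes while the contour stays the same, which is the hallmark of a tonal sequence.

tonal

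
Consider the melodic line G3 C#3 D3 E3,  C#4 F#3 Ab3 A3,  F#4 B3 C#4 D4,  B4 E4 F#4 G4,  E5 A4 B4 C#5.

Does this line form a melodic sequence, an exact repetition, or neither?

neither

Note 3 of cell 2 is Ab3; if this were a sequence it would be G3. No unit length gives a consistent transposition pattern.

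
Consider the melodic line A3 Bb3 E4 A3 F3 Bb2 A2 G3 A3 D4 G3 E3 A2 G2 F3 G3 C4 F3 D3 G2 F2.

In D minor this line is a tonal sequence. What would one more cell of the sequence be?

With a 7-note motive the entries are A3, G3, F3, each down a 2nd from the previous.
Statement 4 starts on E3 and keeps the same diatonic contour: E3 F3 Bb3 E3 C3 F2 E2.

E3 F3 Bb3 E3 C3 F2 E2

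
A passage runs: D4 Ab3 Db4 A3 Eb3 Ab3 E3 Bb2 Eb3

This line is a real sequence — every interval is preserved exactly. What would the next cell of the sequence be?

The 3-note cells begin on D4, A3, E3 — each down a 4th from the last.
Statement 4 starts on B2 and keeps the same exact contour: B2 F2 Bb2.

B2 F2 Bb2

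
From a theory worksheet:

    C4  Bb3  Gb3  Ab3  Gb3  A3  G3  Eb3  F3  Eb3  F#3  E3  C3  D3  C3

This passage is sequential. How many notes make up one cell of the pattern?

5

Try groups of 5 (3 cells in 15 notes):
C4 Bb3 Gb3 Ab3 Gb3 | A3 G3 Eb3 F3 Eb3 | F#3 E3 C3 D3 C3
That's a consistent down a 3rd shift per cell, and no other grouping gives one.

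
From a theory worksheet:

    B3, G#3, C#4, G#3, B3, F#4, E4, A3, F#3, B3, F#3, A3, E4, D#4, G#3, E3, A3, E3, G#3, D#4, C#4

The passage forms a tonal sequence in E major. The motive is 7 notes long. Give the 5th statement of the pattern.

E3 C#3 F#3 C#3 E3 B3 A3

Unit = 7 notes; the statements start on B3, A3, G#3, moving down a 2nd each time.
Continuing the starts: F#3 → E3.
From E3 the diatonic shape gives E3 C#3 F#3 C#3 E3 B3 A3.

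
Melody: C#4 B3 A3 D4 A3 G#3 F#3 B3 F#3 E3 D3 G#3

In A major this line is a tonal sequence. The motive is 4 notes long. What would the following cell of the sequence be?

With a 4-note motive the entries are C#4, A3, F#3, each down a 3rd from the previous.
So cell 4 is D3 C#3 B2 E3.

D3 C#3 B2 E3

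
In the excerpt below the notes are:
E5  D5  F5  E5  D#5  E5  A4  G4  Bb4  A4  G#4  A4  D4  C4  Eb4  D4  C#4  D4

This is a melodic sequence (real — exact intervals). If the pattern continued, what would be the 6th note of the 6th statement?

F2

With 6-note cells, note 6 of each statement runs E5, A4, D4.
Each moves down a 5th. Continuing: G3 → C3 → F2.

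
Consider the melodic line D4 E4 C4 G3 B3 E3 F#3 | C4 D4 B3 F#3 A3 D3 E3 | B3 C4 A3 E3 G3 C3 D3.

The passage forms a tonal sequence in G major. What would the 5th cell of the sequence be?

With a 7-note motive the entries are D4, C4, B3, each down a 2nd from the previous.
Continuing the starts: A3 → G3.
From G3 the diatonic shape gives G3 A3 F#3 C3 E3 A2 B2.

G3 A3 F#3 C3 E3 A2 B2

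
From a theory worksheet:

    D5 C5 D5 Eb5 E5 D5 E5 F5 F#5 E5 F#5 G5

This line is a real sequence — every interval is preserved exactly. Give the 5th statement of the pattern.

A#5 G#5 A#5 B5

Taking 4-note groups, the heads are D5, E5, F#5: the pattern moves up a 2nd.
Carrying on: G#5 → A#5.
So cell 5 is A#5 G#5 A#5 B5.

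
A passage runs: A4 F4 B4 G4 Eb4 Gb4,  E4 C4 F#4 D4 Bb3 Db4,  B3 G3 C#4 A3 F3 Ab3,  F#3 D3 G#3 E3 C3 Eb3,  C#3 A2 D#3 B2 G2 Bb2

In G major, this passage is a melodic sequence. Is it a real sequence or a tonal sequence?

Each cell has the same semitone pattern (-4, 6, -4, -4, 3) — intervals are preserved exactly.
And F4 lies outside G major, so the sequence is real rather than tonal.

real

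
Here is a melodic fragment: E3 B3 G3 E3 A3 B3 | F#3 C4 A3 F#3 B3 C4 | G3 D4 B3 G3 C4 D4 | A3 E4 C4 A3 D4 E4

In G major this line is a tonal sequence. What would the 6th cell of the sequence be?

C4 G4 E4 C4 F#4 G4

Taking 6-note groups, the heads are E3, F#3, G3, A3: the pattern moves up a 2nd.
Continuing the starts: B3 → C4.
So cell 6 is C4 G4 E4 C4 F#4 G4.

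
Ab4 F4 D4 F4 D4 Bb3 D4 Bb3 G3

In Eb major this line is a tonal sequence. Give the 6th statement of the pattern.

Eb3 C3 Ab2

Unit = 3 notes; the statements start on Ab4, F4, D4, moving down a 3rd each time.
Continuing the starts: Bb3 → G3 → Eb3.
So cell 6 is Eb3 C3 Ab2.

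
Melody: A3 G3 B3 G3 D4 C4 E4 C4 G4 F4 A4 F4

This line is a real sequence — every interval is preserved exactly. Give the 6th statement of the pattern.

Bb5 Ab5 C6 Ab5

Unit = 4 notes; the statements start on A3, D4, G4, moving up a 4th each time.
Continuing the starts: C5 → F5 → Bb5.
Statement 6 starts on Bb5 and keeps the same exact contour: Bb5 Ab5 C6 Ab5.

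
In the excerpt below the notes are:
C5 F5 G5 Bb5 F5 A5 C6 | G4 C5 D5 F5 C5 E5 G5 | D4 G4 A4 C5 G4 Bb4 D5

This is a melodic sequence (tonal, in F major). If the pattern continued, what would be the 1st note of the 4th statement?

The unit is 7 notes. Position-1 pitches of the 3 shown cells: C5, G4, D4.
Each moves down a 4th; the next is A3.

A3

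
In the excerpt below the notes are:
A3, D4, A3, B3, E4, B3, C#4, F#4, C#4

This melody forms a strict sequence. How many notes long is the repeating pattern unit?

Try groups of 3 (3 cells in 9 notes):
A3 D4 A3 | B3 E4 B3 | C#4 F#4 C#4
Each cell is the previous one up a 2nd — so the unit is 3 notes.

3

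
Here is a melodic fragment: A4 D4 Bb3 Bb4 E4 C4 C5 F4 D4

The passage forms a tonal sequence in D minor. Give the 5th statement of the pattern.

E5 A4 F4

With a 3-note motive the entries are A4, Bb4, C5, each up a 2nd from the previous.
Continuing the starts: D5 → E5.
From E5 the diatonic shape gives E5 A4 F4.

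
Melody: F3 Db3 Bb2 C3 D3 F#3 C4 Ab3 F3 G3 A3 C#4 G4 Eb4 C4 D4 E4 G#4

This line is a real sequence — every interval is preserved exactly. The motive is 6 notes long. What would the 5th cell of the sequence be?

With a 6-note motive the entries are F3, C4, G4, each up a 5th from the previous.
Carrying on: D5 → A5.
So cell 5 is A5 F5 D5 E5 F#5 A#5.

A5 F5 D5 E5 F#5 A#5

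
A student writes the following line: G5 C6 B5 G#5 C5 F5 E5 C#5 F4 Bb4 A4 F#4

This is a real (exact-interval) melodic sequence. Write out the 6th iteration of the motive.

Unit = 4 notes; the statements start on G5, C5, F4, moving down a 5th each time.
Extending down a 5th: Bb3 → Eb3 → Ab2.
Statement 6 starts on Ab2 and keeps the same exact contour: Ab2 Db3 C3 A2.

Ab2 Db3 C3 A2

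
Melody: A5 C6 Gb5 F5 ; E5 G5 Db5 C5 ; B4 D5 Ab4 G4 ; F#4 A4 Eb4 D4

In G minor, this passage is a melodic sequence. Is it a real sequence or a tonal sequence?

real

Each cell has the same semitone pattern (3, -6, -1) — intervals are preserved exactly.
And Gb5 lies outside G minor, so the sequence is real rather than tonal.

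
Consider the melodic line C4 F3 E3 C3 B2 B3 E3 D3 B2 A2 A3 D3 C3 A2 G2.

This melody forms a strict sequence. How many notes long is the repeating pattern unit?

There are 15 notes; a 5-note unit gives 3 cells:
C4 F3 E3 C3 B2 | B3 E3 D3 B2 A2 | A3 D3 C3 A2 G2
That's a consistent down a 2nd shift per cell, and no other grouping gives one.

5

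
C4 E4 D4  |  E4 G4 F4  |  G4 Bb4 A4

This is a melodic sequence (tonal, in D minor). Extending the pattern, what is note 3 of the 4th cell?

With 3-note cells, note 3 of each statement runs D4, F4, A4.
Each moves up a 3rd; the next is C5.

C5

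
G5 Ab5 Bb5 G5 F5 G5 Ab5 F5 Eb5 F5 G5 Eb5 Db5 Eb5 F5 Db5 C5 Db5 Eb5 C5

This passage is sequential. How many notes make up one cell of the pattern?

20 notes total. Splitting into 5 groups of 4:
G5 Ab5 Bb5 G5 | F5 G5 Ab5 F5 | Eb5 F5 G5 Eb5 | Db5 Eb5 F5 Db5 | C5 Db5 Eb5 C5
Every group is a transposition down a 2nd of the one before; no shorter unit works.

4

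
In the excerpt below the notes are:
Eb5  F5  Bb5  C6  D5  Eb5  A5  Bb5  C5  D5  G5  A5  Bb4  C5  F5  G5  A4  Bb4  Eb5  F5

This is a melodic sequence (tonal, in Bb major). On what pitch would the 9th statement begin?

D4

Taking 4-note groups, the heads are Eb5, D5, C5, Bb4, A4: the pattern moves down a 2nd.
Continuing: G4 → F4 → Eb4 → D4. Statement 9 starts on D4.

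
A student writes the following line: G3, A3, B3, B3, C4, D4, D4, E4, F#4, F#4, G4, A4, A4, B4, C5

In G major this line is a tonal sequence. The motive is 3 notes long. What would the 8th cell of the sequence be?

Unit = 3 notes; the statements start on G3, B3, D4, F#4, A4, moving up a 3rd each time.
Extending up a 3rd: C5 → E5 → G5.
So cell 8 is G5 A5 B5.

G5 A5 B5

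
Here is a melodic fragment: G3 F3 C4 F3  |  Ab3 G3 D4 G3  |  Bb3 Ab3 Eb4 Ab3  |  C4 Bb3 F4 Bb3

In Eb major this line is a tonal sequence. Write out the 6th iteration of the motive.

Eb4 D4 Ab4 D4

With a 4-note motive the entries are G3, Ab3, Bb3, C4, each up a 2nd from the previous.
Continuing the starts: D4 → Eb4.
From Eb4 the diatonic shape gives Eb4 D4 Ab4 D4.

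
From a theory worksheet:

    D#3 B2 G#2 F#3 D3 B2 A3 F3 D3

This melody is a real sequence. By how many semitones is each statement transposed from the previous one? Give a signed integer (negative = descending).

3

The 3-note cells begin on D#3, F#3, A3 — each up a 3rd from the last.
Counting half-steps from D#3 to F#3: 3.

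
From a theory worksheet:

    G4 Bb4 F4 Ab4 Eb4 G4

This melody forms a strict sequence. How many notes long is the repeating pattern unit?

2

Try groups of 2 (3 cells in 6 notes):
G4 Bb4 | F4 Ab4 | Eb4 G4
That's a consistent down a 2nd shift per cell, and no other grouping gives one.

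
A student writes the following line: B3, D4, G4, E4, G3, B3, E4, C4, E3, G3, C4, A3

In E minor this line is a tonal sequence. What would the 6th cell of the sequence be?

F#2 A2 D3 B2

The 4-note cells begin on B3, G3, E3 — each down a 3rd from the last.
Carrying on: C3 → A2 → F#2.
From F#2 the diatonic shape gives F#2 A2 D3 B2.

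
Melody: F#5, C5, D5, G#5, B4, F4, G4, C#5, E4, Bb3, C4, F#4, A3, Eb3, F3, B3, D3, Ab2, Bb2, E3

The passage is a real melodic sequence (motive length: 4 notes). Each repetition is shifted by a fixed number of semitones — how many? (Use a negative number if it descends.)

-7

Unit = 4 notes; the statements start on F#5, B4, E4, A3, D3, moving down a 5th each time.
F#5 to B4 spans -7 semitones.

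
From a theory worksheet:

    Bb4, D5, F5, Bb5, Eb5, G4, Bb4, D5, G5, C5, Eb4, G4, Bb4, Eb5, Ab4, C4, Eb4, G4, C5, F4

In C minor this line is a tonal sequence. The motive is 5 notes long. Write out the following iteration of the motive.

The 5-note cells begin on Bb4, G4, Eb4, C4 — each down a 3rd from the last.
So cell 5 is Ab3 C4 Eb4 Ab4 D4.

Ab3 C4 Eb4 Ab4 D4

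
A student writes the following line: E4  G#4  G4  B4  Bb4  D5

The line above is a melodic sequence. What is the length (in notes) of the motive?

Try groups of 2 (3 cells in 6 notes):
E4 G#4 | G4 B4 | Bb4 D5
Every group is a transposition up a 3rd of the one before; no shorter unit works.

2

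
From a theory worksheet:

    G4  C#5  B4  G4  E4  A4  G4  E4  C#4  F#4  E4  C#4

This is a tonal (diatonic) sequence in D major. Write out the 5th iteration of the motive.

With a 4-note motive the entries are G4, E4, C#4, each down a 3rd from the previous.
Continuing the starts: A3 → F#3.
From F#3 the diatonic shape gives F#3 B3 A3 F#3.

F#3 B3 A3 F#3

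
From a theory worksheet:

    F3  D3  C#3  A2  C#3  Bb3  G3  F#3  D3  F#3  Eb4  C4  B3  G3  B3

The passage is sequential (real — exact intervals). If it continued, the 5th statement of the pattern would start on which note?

Taking 5-note groups, the heads are F3, Bb3, Eb4: the pattern moves up a 4th.
Extending the heads up a 4th: Ab4 → Db5.

Db5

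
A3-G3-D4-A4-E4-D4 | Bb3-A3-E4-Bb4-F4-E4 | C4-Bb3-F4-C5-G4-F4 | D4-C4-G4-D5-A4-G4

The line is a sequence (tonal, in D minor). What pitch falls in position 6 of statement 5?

A4

The unit is 6 notes. Position-6 pitches of the 4 shown cells: D4, E4, F4, G4.
From G4, up a 2nd gives A4.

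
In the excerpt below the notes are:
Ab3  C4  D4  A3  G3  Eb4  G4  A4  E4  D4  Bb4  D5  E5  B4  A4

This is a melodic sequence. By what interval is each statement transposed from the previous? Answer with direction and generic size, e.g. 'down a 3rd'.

Taking 5-note groups, the heads are Ab3, Eb4, Bb4: the pattern moves up a 5th.
Ab3 to Eb4 is up a 5th.

up a 5th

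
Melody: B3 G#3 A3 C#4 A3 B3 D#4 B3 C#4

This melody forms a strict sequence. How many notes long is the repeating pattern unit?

Try groups of 3 (3 cells in 9 notes):
B3 G#3 A3 | C#4 A3 B3 | D#4 B3 C#4
That's a consistent up a 2nd shift per cell, and no other grouping gives one.

3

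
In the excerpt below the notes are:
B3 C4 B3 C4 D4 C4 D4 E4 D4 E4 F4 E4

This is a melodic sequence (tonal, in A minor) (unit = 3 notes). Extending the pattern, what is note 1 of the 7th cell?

The unit is 3 notes. Position-1 pitches of the 4 shown cells: B3, C4, D4, E4.
Carrying that up a 2nd forward: F4 → G4 → A4.

A4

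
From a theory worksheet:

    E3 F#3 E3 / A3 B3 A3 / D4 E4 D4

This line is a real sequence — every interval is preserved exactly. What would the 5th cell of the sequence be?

C5 D5 C5

Taking 3-note groups, the heads are E3, A3, D4: the pattern moves up a 4th.
Extending up a 4th: G4 → C5.
Statement 5 starts on C5 and keeps the same exact contour: C5 D5 C5.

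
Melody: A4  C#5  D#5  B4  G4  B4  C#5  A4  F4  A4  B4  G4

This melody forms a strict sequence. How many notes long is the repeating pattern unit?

Try groups of 4 (3 cells in 12 notes):
A4 C#5 D#5 B4 | G4 B4 C#5 A4 | F4 A4 B4 G4
That's a consistent down a 2nd shift per cell, and no other grouping gives one.

4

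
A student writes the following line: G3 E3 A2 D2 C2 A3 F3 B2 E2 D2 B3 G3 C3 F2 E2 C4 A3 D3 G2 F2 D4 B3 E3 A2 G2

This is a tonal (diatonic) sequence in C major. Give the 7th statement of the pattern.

F4 D4 G3 C3 B2

Unit = 5 notes; the statements start on G3, A3, B3, C4, D4, moving up a 2nd each time.
Continuing the starts: E4 → F4.
Statement 7 starts on F4 and keeps the same diatonic contour: F4 D4 G3 C3 B2.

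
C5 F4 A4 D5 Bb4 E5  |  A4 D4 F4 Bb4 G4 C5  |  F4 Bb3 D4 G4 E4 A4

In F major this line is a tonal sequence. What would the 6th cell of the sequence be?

G3 C3 E3 A3 F3 Bb3

The 6-note cells begin on C5, A4, F4 — each down a 3rd from the last.
Continuing the starts: D4 → Bb3 → G3.
From G3 the diatonic shape gives G3 C3 E3 A3 F3 Bb3.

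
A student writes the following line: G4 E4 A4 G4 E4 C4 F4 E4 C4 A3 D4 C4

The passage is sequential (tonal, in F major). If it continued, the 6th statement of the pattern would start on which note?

Taking 4-note groups, the heads are G4, E4, C4: the pattern moves down a 3rd.
Continuing: A3 → F3 → D3. Statement 6 starts on D3.

D3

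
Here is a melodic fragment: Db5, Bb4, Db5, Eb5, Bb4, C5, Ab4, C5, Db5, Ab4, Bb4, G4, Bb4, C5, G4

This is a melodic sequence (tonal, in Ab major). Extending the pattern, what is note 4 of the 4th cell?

Bb4

The unit is 5 notes. Position-4 pitches of the 3 shown cells: Eb5, Db5, C5.
From C5, down a 2nd gives Bb4.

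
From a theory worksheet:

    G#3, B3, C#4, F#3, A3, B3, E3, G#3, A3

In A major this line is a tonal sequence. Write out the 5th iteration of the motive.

Taking 3-note groups, the heads are G#3, F#3, E3: the pattern moves down a 2nd.
Extending down a 2nd: D3 → C#3.
So cell 5 is C#3 E3 F#3.

C#3 E3 F#3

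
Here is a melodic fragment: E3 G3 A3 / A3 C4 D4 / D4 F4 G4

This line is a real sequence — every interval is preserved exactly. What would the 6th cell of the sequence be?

F5 Ab5 Bb5

The 3-note cells begin on E3, A3, D4 — each up a 4th from the last.
Carrying on: G4 → C5 → F5.
So cell 6 is F5 Ab5 Bb5.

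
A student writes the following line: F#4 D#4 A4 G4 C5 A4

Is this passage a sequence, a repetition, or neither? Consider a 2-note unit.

neither

Note 2 of cell 2 is G4; if this were a sequence it would be F#4. No unit length gives a consistent transposition pattern.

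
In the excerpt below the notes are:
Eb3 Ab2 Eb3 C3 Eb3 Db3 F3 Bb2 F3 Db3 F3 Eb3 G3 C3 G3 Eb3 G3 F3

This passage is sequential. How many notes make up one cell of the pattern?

6

There are 18 notes; a 6-note unit gives 3 cells:
Eb3 Ab2 Eb3 C3 Eb3 Db3 | F3 Bb2 F3 Db3 F3 Eb3 | G3 C3 G3 Eb3 G3 F3
Every group is a transposition up a 2nd of the one before; no shorter unit works.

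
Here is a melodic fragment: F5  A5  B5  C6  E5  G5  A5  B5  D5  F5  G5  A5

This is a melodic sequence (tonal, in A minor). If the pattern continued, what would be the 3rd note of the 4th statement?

The unit is 4 notes. Position-3 pitches of the 3 shown cells: B5, A5, G5.
From G5, down a 2nd gives F5.

F5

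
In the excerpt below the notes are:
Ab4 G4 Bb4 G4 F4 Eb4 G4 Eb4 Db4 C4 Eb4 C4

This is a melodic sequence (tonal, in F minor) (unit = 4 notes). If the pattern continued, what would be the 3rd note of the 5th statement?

Ab3

The unit is 4 notes. Position-3 pitches of the 3 shown cells: Bb4, G4, Eb4.
Carrying that down a 3rd forward: C4 → Ab3.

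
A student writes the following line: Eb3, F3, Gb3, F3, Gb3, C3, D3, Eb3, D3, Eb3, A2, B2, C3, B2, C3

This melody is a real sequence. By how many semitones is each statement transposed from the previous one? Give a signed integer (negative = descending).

-3

With a 5-note motive the entries are Eb3, C3, A2, each down a 3rd from the previous.
Counting half-steps from Eb3 to C3: -3.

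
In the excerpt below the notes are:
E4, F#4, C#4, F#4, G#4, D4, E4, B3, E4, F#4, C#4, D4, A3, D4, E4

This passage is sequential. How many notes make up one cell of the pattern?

5

Try groups of 5 (3 cells in 15 notes):
E4 F#4 C#4 F#4 G#4 | D4 E4 B3 E4 F#4 | C#4 D4 A3 D4 E4
That's a consistent down a 2nd shift per cell, and no other grouping gives one.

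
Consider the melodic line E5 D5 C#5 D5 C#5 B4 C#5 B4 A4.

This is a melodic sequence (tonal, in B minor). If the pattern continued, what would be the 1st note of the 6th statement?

G4

With 3-note cells, note 1 of each statement runs E5, D5, C#5.
Carrying that down a 2nd forward: B4 → A4 → G4.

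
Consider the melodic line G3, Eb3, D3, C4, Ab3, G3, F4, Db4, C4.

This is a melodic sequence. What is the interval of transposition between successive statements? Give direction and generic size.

up a 4th

Unit = 3 notes; the statements start on G3, C4, F4, moving up a 4th each time.
G3 to C4 is up a 4th.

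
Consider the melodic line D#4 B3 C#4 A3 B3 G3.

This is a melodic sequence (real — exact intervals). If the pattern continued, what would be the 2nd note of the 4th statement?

F3

Grouping in 2s, the 2nd note of each cell is B3, A3, G3.
From G3, down a 2nd gives F3.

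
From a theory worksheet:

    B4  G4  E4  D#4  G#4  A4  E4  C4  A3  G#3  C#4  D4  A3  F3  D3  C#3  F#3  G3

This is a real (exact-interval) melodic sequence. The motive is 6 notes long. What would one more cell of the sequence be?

Unit = 6 notes; the statements start on B4, E4, A3, moving down a 5th each time.
So cell 4 is D3 Bb2 G2 F#2 B2 C3.

D3 Bb2 G2 F#2 B2 C3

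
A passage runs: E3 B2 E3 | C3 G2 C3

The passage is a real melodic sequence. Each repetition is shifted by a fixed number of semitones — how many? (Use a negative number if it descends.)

Unit = 3 notes; the statements start on E3, C3, moving down a 3rd each time.
E3 to C3 spans -4 semitones.

-4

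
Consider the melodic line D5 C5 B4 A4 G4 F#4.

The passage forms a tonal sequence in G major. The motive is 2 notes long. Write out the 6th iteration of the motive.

Taking 2-note groups, the heads are D5, B4, G4: the pattern moves down a 3rd.
Extending down a 3rd: E4 → C4 → A3.
Statement 6 starts on A3 and keeps the same diatonic contour: A3 G3.

A3 G3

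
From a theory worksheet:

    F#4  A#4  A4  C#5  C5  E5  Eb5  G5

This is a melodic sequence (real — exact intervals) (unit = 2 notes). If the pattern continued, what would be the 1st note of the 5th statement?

With 2-note cells, note 1 of each statement runs F#4, A4, C5, Eb5.
From Eb5, up a 3rd gives Gb5.

Gb5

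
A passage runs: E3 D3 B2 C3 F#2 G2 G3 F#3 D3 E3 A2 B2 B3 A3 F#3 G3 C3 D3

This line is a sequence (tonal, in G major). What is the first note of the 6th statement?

A4

With a 6-note motive the entries are E3, G3, B3, each up a 3rd from the previous.
Continuing: D4 → F#4 → A4. Statement 6 starts on A4.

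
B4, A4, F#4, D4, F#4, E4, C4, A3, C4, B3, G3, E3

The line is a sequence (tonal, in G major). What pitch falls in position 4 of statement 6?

The unit is 4 notes. Position-4 pitches of the 3 shown cells: D4, A3, E3.
Carrying that down a 4th forward: B2 → F#2 → C2.

C2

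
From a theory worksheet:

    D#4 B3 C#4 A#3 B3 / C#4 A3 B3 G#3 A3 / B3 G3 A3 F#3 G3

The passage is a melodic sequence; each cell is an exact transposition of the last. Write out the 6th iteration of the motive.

Unit = 5 notes; the statements start on D#4, C#4, B3, moving down a 2nd each time.
Continuing the starts: A3 → G3 → F3.
From F3 the exact shape gives F3 Db3 Eb3 C3 Db3.

F3 Db3 Eb3 C3 Db3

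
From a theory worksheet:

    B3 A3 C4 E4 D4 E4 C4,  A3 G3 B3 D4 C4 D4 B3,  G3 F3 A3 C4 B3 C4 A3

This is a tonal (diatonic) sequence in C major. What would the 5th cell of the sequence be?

E3 D3 F3 A3 G3 A3 F3

Taking 7-note groups, the heads are B3, A3, G3: the pattern moves down a 2nd.
Continuing the starts: F3 → E3.
Statement 5 starts on E3 and keeps the same diatonic contour: E3 D3 F3 A3 G3 A3 F3.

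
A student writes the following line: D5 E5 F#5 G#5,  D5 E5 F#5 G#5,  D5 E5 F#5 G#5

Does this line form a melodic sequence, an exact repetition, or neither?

Each 4-note cell is identical (D5 E5 F#5 G#5), restated at the same pitch.

repetition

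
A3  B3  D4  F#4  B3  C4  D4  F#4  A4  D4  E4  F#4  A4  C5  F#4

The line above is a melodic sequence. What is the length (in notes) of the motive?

5

Try groups of 5 (3 cells in 15 notes):
A3 B3 D4 F#4 B3 | C4 D4 F#4 A4 D4 | E4 F#4 A4 C5 F#4
Every group is a transposition up a 3rd of the one before; no shorter unit works.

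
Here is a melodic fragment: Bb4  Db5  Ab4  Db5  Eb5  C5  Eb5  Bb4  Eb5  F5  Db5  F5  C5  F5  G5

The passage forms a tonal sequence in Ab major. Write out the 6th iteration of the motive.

G5 Bb5 F5 Bb5 C6

With a 5-note motive the entries are Bb4, C5, Db5, each up a 2nd from the previous.
Carrying on: Eb5 → F5 → G5.
Statement 6 starts on G5 and keeps the same diatonic contour: G5 Bb5 F5 Bb5 C6.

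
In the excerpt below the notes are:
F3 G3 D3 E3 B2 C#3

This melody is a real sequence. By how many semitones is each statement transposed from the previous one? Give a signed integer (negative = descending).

Unit = 2 notes; the statements start on F3, D3, B2, moving down a 3rd each time.
F3 to D3 spans -3 semitones.

-3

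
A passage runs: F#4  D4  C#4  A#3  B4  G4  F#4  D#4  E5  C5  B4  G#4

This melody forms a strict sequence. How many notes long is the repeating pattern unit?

4

Try groups of 4 (3 cells in 12 notes):
F#4 D4 C#4 A#3 | B4 G4 F#4 D#4 | E5 C5 B4 G#4
Every group is a transposition up a 4th of the one before; no shorter unit works.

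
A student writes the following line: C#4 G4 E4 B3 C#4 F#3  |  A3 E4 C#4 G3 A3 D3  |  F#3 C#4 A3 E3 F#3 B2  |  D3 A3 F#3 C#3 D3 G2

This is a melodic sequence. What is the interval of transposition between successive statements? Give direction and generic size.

down a 3rd

With a 6-note motive the entries are C#4, A3, F#3, D3, each down a 3rd from the previous.
C#4 to A3 is down a 3rd.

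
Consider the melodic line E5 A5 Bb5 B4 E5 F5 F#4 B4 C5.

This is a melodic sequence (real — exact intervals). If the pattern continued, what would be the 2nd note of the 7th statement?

D#3

Grouping in 3s, the 2nd note of each cell is A5, E5, B4.
Carrying that down a 4th forward: F#4 → C#4 → G#3 → D#3.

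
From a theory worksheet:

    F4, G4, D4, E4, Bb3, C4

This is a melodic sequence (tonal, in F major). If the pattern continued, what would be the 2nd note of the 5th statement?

Grouping in 2s, the 2nd note of each cell is G4, E4, C4.
Each moves down a 3rd. Continuing: A3 → F3.

F3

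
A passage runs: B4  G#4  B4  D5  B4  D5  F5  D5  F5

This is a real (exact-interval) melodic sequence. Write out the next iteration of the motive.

Ab5 F5 Ab5

Taking 3-note groups, the heads are B4, D5, F5: the pattern moves up a 3rd.
Statement 4 starts on Ab5 and keeps the same exact contour: Ab5 F5 Ab5.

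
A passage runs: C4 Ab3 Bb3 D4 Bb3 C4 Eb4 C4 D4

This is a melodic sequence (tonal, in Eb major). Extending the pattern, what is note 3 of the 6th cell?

G4

Grouping in 3s, the 3rd note of each cell is Bb3, C4, D4.
Extending up a 2nd: Eb4 → F4 → G4.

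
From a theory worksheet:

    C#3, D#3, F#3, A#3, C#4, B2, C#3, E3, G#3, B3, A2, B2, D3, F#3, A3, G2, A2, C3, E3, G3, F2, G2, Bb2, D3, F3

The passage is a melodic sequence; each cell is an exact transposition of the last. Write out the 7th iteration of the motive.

Db2 Eb2 Gb2 Bb2 Db3

Unit = 5 notes; the statements start on C#3, B2, A2, G2, F2, moving down a 2nd each time.
Continuing the starts: Eb2 → Db2.
From Db2 the exact shape gives Db2 Eb2 Gb2 Bb2 Db3.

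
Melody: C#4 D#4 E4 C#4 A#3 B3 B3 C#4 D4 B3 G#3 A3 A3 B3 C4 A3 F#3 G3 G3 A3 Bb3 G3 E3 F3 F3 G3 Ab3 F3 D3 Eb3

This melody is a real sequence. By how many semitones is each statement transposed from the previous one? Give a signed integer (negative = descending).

With a 6-note motive the entries are C#4, B3, A3, G3, F3, each down a 2nd from the previous.
C#4→B3 is 59 − 61 = -2 semitones.

-2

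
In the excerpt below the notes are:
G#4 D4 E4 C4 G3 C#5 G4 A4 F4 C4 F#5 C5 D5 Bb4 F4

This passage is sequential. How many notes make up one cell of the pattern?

Try groups of 5 (3 cells in 15 notes):
G#4 D4 E4 C4 G3 | C#5 G4 A4 F4 C4 | F#5 C5 D5 Bb4 F4
That's a consistent up a 4th shift per cell, and no other grouping gives one.

5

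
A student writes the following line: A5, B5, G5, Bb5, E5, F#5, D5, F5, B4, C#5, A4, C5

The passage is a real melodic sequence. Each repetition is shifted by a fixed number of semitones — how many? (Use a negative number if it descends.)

-5

Taking 4-note groups, the heads are A5, E5, B4: the pattern moves down a 4th.
A5 to E5 spans -5 semitones.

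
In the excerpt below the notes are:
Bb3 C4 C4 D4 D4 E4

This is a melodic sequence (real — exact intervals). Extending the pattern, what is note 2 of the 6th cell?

Grouping in 2s, the 2nd note of each cell is C4, D4, E4.
Carrying that up a 2nd forward: F#4 → G#4 → A#4.

A#4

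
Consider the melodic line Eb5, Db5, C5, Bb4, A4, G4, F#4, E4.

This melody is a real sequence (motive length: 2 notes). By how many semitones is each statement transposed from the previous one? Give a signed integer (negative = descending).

-3

With a 2-note motive the entries are Eb5, C5, A4, F#4, each down a 3rd from the previous.
Eb5 to C5 spans -3 semitones.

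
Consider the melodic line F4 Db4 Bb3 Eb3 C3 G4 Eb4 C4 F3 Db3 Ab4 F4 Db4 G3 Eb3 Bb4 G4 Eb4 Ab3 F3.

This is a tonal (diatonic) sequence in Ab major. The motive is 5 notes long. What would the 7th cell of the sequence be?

Eb5 C5 Ab4 Db4 Bb3

Taking 5-note groups, the heads are F4, G4, Ab4, Bb4: the pattern moves up a 2nd.
Continuing the starts: C5 → Db5 → Eb5.
So cell 7 is Eb5 C5 Ab4 Db4 Bb3.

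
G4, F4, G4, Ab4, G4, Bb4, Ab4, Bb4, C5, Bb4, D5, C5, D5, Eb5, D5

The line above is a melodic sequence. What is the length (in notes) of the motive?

5

There are 15 notes; a 5-note unit gives 3 cells:
G4 F4 G4 Ab4 G4 | Bb4 Ab4 Bb4 C5 Bb4 | D5 C5 D5 Eb5 D5
That's a consistent up a 3rd shift per cell, and no other grouping gives one.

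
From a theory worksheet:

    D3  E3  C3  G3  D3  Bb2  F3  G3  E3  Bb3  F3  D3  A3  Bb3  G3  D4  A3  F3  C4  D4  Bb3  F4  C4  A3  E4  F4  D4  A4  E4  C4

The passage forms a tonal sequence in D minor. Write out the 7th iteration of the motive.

Bb4 C5 A4 E5 Bb4 G4

Taking 6-note groups, the heads are D3, F3, A3, C4, E4: the pattern moves up a 3rd.
Carrying on: G4 → Bb4.
From Bb4 the diatonic shape gives Bb4 C5 A4 E5 Bb4 G4.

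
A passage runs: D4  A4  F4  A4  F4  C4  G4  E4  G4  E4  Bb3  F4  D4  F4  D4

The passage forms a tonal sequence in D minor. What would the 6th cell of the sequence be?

F3 C4 A3 C4 A3

Taking 5-note groups, the heads are D4, C4, Bb3: the pattern moves down a 2nd.
Continuing the starts: A3 → G3 → F3.
Statement 6 starts on F3 and keeps the same diatonic contour: F3 C4 A3 C4 A3.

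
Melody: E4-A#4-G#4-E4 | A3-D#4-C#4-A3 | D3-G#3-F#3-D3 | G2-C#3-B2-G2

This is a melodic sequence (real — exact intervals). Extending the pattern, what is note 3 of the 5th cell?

The unit is 4 notes. Position-3 pitches of the 4 shown cells: G#4, C#4, F#3, B2.
Each moves down a 5th; the next is E2.

E2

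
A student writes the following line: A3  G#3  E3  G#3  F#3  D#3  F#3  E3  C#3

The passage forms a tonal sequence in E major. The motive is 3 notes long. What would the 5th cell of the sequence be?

D#3 C#3 A2

The 3-note cells begin on A3, G#3, F#3 — each down a 2nd from the last.
Carrying on: E3 → D#3.
Statement 5 starts on D#3 and keeps the same diatonic contour: D#3 C#3 A2.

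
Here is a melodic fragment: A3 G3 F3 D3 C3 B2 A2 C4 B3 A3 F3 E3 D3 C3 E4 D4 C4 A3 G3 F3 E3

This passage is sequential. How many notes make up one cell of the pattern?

7

There are 21 notes; a 7-note unit gives 3 cells:
A3 G3 F3 D3 C3 B2 A2 | C4 B3 A3 F3 E3 D3 C3 | E4 D4 C4 A3 G3 F3 E3
Each cell is the previous one up a 3rd — so the unit is 7 notes.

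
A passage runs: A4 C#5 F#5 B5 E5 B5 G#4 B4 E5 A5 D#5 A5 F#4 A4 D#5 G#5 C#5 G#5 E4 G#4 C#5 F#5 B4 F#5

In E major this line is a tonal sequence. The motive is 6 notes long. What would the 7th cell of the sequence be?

B3 D#4 G#4 C#5 F#4 C#5

The 6-note cells begin on A4, G#4, F#4, E4 — each down a 2nd from the last.
Continuing the starts: D#4 → C#4 → B3.
Statement 7 starts on B3 and keeps the same diatonic contour: B3 D#4 G#4 C#5 F#4 C#5.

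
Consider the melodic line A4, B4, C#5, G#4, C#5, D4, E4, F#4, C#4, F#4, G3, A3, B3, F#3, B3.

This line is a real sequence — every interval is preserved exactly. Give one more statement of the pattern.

The 5-note cells begin on A4, D4, G3 — each down a 5th from the last.
So cell 4 is C3 D3 E3 B2 E3.

C3 D3 E3 B2 E3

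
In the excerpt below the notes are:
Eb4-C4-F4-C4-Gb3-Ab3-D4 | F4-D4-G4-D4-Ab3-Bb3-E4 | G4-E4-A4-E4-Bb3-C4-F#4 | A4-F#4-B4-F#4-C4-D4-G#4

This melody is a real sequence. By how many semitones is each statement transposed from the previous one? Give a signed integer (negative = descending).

Taking 7-note groups, the heads are Eb4, F4, G4, A4: the pattern moves up a 2nd.
Eb4→F4 is 65 − 63 = 2 semitones.

2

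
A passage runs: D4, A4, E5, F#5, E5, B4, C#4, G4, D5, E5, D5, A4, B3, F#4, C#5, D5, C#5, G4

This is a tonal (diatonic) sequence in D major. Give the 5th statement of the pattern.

G3 D4 A4 B4 A4 E4

Taking 6-note groups, the heads are D4, C#4, B3: the pattern moves down a 2nd.
Extending down a 2nd: A3 → G3.
Statement 5 starts on G3 and keeps the same diatonic contour: G3 D4 A4 B4 A4 E4.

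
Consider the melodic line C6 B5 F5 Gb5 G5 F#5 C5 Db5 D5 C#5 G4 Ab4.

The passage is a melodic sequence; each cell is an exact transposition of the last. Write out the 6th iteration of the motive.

Taking 4-note groups, the heads are C6, G5, D5: the pattern moves down a 4th.
Extending down a 4th: A4 → E4 → B3.
Statement 6 starts on B3 and keeps the same exact contour: B3 A#3 E3 F3.

B3 A#3 E3 F3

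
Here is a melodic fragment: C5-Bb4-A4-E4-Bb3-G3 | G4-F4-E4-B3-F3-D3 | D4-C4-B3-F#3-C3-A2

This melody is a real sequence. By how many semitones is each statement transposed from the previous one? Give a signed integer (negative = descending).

-5

The 6-note cells begin on C5, G4, D4 — each down a 4th from the last.
Counting half-steps from C5 to G4: -5.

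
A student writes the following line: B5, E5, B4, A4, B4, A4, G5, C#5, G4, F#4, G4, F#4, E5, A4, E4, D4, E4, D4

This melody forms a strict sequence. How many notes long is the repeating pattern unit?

6

18 notes total. Splitting into 3 groups of 6:
B5 E5 B4 A4 B4 A4 | G5 C#5 G4 F#4 G4 F#4 | E5 A4 E4 D4 E4 D4
Each cell is the previous one down a 3rd — so the unit is 6 notes.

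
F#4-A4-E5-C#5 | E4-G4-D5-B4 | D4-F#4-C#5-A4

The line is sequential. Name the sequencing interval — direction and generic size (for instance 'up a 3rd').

Unit = 4 notes; the statements start on F#4, E4, D4, moving down a 2nd each time.
F#4 to E4 is down a 2nd.

down a 2nd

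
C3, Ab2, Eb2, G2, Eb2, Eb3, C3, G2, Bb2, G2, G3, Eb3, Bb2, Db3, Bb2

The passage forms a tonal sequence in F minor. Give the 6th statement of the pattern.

F4 Db4 Ab3 C4 Ab3

With a 5-note motive the entries are C3, Eb3, G3, each up a 3rd from the previous.
Continuing the starts: Bb3 → Db4 → F4.
Statement 6 starts on F4 and keeps the same diatonic contour: F4 Db4 Ab3 C4 Ab3.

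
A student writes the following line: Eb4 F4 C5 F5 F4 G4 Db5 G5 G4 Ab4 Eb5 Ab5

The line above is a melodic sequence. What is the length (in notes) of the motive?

There are 12 notes; a 4-note unit gives 3 cells:
Eb4 F4 C5 F5 | F4 G4 Db5 G5 | G4 Ab4 Eb5 Ab5
That's a consistent up a 2nd shift per cell, and no other grouping gives one.

4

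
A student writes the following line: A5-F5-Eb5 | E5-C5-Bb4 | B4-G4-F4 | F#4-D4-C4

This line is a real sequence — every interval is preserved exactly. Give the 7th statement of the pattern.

D#3 B2 A2

Taking 3-note groups, the heads are A5, E5, B4, F#4: the pattern moves down a 4th.
Carrying on: C#4 → G#3 → D#3.
So cell 7 is D#3 B2 A2.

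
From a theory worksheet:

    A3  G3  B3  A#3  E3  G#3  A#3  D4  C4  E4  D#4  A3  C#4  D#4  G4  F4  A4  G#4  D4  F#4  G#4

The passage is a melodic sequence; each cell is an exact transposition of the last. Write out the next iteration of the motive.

With a 7-note motive the entries are A3, D4, G4, each up a 4th from the previous.
Statement 4 starts on C5 and keeps the same exact contour: C5 Bb4 D5 C#5 G4 B4 C#5.

C5 Bb4 D5 C#5 G4 B4 C#5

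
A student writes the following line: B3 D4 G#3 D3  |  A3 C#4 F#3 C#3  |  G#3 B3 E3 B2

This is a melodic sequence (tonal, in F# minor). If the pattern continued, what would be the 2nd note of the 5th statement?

G#3

With 4-note cells, note 2 of each statement runs D4, C#4, B3.
Extending down a 2nd: A3 → G#3.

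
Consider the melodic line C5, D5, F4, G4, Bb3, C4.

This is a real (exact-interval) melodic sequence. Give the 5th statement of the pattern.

The 2-note cells begin on C5, F4, Bb3 — each down a 5th from the last.
Continuing the starts: Eb3 → Ab2.
From Ab2 the exact shape gives Ab2 Bb2.

Ab2 Bb2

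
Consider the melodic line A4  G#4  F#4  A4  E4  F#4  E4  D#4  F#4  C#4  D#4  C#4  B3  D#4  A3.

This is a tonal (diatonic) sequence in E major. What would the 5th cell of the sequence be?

Unit = 5 notes; the statements start on A4, F#4, D#4, moving down a 3rd each time.
Extending down a 3rd: B3 → G#3.
So cell 5 is G#3 F#3 E3 G#3 D#3.

G#3 F#3 E3 G#3 D#3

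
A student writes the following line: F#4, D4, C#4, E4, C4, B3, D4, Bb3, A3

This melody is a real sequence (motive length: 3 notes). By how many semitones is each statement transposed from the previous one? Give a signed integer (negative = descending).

Unit = 3 notes; the statements start on F#4, E4, D4, moving down a 2nd each time.
F#4 to E4 spans -2 semitones.

-2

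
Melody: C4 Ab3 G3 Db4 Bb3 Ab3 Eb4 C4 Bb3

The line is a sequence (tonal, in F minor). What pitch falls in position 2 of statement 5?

Eb4

With 3-note cells, note 2 of each statement runs Ab3, Bb3, C4.
Extending up a 2nd: Db4 → Eb4.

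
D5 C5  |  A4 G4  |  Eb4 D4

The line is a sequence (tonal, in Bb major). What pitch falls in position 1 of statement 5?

F3

With 2-note cells, note 1 of each statement runs D5, A4, Eb4.
Extending down a 4th: Bb3 → F3.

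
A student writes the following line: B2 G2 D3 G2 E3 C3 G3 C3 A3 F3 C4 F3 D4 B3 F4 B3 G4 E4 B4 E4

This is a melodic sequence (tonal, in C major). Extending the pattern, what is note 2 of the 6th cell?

With 4-note cells, note 2 of each statement runs G2, C3, F3, B3, E4.
One more up a 4th gives A4.

A4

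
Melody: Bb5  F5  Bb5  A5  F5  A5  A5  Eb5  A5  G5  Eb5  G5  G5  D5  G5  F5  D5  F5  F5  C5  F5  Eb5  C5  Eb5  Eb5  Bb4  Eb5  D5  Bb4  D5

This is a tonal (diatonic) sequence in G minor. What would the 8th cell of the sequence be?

Bb4 F4 Bb4 A4 F4 A4

Taking 6-note groups, the heads are Bb5, A5, G5, F5, Eb5: the pattern moves down a 2nd.
Extending down a 2nd: D5 → C5 → Bb4.
Statement 8 starts on Bb4 and keeps the same diatonic contour: Bb4 F4 Bb4 A4 F4 A4.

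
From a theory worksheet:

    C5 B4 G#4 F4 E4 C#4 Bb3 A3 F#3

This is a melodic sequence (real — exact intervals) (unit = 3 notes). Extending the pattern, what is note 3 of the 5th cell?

Grouping in 3s, the 3rd note of each cell is G#4, C#4, F#3.
Extending down a 5th: B2 → E2.

E2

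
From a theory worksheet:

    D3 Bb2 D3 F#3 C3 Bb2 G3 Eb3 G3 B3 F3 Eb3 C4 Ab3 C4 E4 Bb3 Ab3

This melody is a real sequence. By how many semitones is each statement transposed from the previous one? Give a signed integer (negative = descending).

5

The 6-note cells begin on D3, G3, C4 — each up a 4th from the last.
Counting half-steps from D3 to G3: 5.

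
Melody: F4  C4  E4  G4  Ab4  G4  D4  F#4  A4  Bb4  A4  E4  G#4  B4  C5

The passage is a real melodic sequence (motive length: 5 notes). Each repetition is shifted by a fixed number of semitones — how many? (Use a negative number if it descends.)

2

With a 5-note motive the entries are F4, G4, A4, each up a 2nd from the previous.
F4→G4 is 67 − 65 = 2 semitones.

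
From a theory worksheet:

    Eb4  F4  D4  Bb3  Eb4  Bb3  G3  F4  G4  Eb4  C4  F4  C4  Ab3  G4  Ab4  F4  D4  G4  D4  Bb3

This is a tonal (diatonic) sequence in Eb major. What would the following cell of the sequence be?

Ab4 Bb4 G4 Eb4 Ab4 Eb4 C4

With a 7-note motive the entries are Eb4, F4, G4, each up a 2nd from the previous.
So cell 4 is Ab4 Bb4 G4 Eb4 Ab4 Eb4 C4.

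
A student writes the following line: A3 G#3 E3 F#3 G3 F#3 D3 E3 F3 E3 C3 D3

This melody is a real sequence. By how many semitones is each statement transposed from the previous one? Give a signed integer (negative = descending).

The 4-note cells begin on A3, G3, F3 — each down a 2nd from the last.
A3→G3 is 55 − 57 = -2 semitones.

-2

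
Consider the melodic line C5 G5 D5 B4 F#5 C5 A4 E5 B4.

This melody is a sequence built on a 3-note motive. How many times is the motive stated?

9 notes in groups of 3 gives 9/3 = 3 statements.
Starts: C5, B4, A4 — each down a 2nd.

3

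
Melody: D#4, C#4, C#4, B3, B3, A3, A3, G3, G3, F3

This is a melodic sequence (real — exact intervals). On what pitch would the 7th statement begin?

Eb3

Taking 2-note groups, the heads are D#4, C#4, B3, A3, G3: the pattern moves down a 2nd.
Continuing: F3 → Eb3. Statement 7 starts on Eb3.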